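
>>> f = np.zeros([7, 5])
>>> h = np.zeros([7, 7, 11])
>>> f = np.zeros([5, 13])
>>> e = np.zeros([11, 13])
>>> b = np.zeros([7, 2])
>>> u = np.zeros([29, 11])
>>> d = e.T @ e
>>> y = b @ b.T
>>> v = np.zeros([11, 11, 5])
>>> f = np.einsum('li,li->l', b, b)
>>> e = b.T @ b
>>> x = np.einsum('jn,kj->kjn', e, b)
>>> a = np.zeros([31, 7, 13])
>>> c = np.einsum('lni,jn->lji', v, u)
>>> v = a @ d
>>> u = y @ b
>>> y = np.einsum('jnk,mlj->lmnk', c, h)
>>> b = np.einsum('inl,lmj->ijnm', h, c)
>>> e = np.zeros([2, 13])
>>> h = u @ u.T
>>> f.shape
(7,)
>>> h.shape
(7, 7)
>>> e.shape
(2, 13)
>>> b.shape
(7, 5, 7, 29)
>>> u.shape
(7, 2)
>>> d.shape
(13, 13)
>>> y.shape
(7, 7, 29, 5)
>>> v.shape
(31, 7, 13)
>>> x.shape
(7, 2, 2)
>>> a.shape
(31, 7, 13)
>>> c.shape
(11, 29, 5)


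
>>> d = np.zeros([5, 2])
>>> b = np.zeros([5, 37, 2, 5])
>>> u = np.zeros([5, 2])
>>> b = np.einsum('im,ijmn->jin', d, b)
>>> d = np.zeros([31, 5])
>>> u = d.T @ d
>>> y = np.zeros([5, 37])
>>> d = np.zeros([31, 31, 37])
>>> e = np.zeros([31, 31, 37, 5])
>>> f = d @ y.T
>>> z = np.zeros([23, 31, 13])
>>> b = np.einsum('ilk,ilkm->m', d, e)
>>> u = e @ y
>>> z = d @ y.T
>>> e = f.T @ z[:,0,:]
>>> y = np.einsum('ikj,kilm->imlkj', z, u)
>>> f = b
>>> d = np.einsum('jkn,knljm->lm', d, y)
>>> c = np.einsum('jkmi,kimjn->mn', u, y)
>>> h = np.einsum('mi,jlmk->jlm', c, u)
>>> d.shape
(37, 5)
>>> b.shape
(5,)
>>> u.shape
(31, 31, 37, 37)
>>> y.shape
(31, 37, 37, 31, 5)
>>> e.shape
(5, 31, 5)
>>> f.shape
(5,)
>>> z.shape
(31, 31, 5)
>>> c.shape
(37, 5)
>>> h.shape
(31, 31, 37)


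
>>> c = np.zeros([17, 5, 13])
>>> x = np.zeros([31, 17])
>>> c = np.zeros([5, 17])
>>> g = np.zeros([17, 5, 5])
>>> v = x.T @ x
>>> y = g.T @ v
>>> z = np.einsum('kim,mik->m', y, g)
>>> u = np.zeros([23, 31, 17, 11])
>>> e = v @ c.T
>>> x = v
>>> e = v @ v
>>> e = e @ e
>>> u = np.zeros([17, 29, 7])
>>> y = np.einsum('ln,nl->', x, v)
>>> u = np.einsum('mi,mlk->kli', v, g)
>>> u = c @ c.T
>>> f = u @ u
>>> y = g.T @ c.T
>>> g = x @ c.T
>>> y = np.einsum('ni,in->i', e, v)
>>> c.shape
(5, 17)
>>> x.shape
(17, 17)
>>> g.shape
(17, 5)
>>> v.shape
(17, 17)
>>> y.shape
(17,)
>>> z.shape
(17,)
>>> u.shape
(5, 5)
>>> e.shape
(17, 17)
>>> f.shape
(5, 5)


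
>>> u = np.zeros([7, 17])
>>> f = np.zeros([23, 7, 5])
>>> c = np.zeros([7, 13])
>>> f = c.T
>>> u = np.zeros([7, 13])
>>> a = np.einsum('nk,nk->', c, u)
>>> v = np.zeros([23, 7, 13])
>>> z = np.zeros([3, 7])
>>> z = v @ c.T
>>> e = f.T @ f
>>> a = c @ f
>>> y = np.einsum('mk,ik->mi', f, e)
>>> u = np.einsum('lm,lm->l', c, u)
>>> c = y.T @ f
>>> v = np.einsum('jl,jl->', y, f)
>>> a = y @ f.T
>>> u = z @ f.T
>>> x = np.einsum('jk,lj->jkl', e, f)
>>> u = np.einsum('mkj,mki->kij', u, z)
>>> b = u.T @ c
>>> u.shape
(7, 7, 13)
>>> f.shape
(13, 7)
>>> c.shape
(7, 7)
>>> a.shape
(13, 13)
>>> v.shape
()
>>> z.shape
(23, 7, 7)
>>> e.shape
(7, 7)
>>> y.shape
(13, 7)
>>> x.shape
(7, 7, 13)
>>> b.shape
(13, 7, 7)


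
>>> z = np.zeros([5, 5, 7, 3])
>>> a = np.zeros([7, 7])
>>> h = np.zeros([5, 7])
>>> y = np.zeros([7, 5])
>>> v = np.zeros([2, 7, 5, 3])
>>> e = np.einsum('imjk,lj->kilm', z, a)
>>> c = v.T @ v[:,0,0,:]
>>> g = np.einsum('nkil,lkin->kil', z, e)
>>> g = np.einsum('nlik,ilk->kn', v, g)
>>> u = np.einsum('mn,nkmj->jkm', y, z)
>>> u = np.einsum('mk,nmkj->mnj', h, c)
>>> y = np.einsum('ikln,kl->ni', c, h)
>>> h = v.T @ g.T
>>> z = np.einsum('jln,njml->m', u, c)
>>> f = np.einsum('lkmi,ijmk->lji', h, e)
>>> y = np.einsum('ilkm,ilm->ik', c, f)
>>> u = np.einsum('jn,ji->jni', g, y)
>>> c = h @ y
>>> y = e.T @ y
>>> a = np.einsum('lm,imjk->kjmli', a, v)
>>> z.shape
(7,)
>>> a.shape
(3, 5, 7, 7, 2)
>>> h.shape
(3, 5, 7, 3)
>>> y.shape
(5, 7, 5, 7)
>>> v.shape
(2, 7, 5, 3)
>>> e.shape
(3, 5, 7, 5)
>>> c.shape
(3, 5, 7, 7)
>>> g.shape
(3, 2)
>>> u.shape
(3, 2, 7)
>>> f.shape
(3, 5, 3)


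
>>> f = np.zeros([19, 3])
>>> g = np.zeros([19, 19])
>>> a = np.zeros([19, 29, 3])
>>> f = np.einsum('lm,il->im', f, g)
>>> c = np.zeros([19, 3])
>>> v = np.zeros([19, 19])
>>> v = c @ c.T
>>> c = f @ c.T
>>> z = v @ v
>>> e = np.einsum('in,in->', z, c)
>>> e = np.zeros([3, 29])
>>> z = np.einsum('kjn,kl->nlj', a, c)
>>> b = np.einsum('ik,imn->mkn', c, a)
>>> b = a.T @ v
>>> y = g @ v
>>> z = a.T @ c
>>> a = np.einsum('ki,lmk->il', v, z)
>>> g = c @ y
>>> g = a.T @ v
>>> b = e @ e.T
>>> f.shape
(19, 3)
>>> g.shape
(3, 19)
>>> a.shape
(19, 3)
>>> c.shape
(19, 19)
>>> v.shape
(19, 19)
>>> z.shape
(3, 29, 19)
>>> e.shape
(3, 29)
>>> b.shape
(3, 3)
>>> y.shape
(19, 19)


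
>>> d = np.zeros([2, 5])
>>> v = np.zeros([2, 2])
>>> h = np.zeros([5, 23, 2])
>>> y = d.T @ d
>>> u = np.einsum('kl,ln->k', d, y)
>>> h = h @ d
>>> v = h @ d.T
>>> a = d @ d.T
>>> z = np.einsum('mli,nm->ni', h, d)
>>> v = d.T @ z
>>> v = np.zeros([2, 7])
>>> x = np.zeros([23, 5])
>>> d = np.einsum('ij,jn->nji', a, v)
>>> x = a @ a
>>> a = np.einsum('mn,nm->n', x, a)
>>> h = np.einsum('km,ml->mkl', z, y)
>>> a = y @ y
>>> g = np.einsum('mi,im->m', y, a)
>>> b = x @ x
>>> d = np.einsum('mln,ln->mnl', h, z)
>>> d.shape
(5, 5, 2)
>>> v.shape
(2, 7)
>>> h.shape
(5, 2, 5)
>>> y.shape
(5, 5)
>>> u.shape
(2,)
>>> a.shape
(5, 5)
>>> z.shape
(2, 5)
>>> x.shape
(2, 2)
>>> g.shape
(5,)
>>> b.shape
(2, 2)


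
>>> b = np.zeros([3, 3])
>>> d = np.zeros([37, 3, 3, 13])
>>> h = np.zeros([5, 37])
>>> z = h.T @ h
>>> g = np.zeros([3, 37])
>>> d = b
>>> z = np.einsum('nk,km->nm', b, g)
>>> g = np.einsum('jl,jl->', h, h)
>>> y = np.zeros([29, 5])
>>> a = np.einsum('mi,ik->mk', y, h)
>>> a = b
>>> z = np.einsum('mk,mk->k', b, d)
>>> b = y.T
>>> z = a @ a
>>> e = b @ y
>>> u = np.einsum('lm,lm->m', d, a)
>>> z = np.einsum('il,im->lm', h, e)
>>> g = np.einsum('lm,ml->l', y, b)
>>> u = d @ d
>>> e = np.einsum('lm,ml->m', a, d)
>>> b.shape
(5, 29)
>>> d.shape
(3, 3)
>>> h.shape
(5, 37)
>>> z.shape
(37, 5)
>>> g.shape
(29,)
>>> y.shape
(29, 5)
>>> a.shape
(3, 3)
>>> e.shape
(3,)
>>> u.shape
(3, 3)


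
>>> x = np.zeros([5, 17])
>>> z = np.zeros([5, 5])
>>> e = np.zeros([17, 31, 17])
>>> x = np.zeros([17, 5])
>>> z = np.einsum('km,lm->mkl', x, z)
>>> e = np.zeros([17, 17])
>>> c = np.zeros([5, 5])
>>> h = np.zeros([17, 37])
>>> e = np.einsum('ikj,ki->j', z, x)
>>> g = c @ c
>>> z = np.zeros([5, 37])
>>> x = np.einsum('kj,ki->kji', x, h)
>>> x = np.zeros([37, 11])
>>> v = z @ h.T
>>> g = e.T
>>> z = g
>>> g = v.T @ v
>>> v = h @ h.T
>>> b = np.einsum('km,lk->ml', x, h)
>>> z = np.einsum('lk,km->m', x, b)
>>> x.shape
(37, 11)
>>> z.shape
(17,)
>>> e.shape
(5,)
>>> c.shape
(5, 5)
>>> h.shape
(17, 37)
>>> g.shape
(17, 17)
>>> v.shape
(17, 17)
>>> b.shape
(11, 17)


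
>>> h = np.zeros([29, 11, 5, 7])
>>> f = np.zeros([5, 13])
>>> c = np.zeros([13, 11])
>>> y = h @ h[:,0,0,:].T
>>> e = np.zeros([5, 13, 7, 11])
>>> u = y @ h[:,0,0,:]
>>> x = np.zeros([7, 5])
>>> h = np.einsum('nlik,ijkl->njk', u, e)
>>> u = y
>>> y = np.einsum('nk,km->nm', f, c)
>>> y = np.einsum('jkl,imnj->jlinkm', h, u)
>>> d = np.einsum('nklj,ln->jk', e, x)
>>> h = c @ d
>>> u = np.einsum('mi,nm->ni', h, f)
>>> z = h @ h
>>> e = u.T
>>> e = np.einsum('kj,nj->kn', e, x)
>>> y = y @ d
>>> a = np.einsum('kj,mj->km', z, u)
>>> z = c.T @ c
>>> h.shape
(13, 13)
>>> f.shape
(5, 13)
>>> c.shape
(13, 11)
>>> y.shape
(29, 7, 29, 5, 13, 13)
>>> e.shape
(13, 7)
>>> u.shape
(5, 13)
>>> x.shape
(7, 5)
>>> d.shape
(11, 13)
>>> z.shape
(11, 11)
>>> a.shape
(13, 5)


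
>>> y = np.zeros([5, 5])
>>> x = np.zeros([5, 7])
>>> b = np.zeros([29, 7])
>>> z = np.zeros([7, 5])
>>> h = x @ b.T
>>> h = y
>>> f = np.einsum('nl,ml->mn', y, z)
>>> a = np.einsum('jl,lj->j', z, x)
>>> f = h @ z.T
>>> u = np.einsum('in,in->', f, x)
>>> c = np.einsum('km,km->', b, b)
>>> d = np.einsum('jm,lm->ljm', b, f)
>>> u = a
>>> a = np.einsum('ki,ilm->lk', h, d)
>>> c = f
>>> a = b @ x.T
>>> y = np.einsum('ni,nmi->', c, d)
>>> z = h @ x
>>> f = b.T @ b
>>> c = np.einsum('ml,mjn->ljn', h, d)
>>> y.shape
()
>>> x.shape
(5, 7)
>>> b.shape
(29, 7)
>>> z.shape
(5, 7)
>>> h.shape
(5, 5)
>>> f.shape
(7, 7)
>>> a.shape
(29, 5)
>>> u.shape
(7,)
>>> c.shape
(5, 29, 7)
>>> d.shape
(5, 29, 7)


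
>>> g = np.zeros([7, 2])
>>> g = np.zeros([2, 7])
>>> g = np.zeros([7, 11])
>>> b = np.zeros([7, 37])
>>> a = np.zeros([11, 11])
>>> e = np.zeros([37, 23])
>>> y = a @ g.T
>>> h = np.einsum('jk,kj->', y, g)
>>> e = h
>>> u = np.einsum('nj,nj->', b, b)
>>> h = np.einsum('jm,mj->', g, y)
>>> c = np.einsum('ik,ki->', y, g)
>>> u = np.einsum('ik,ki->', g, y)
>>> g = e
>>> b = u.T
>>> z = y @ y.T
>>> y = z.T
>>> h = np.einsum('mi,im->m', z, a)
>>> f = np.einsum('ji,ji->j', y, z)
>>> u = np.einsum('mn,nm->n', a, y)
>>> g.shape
()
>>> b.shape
()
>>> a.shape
(11, 11)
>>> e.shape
()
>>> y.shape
(11, 11)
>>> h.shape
(11,)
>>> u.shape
(11,)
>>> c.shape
()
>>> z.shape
(11, 11)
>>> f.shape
(11,)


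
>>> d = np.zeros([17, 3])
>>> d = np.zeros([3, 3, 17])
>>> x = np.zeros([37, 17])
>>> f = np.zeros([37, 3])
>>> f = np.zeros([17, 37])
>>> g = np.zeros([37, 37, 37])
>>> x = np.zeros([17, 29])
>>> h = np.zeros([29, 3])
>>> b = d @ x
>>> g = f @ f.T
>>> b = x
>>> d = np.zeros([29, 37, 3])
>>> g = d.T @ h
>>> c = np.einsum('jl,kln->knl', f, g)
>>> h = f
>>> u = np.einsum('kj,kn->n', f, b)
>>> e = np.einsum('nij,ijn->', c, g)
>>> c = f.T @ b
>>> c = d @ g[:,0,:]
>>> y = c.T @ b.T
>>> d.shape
(29, 37, 3)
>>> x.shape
(17, 29)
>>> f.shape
(17, 37)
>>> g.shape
(3, 37, 3)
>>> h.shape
(17, 37)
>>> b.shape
(17, 29)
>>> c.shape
(29, 37, 3)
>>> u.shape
(29,)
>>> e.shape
()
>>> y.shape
(3, 37, 17)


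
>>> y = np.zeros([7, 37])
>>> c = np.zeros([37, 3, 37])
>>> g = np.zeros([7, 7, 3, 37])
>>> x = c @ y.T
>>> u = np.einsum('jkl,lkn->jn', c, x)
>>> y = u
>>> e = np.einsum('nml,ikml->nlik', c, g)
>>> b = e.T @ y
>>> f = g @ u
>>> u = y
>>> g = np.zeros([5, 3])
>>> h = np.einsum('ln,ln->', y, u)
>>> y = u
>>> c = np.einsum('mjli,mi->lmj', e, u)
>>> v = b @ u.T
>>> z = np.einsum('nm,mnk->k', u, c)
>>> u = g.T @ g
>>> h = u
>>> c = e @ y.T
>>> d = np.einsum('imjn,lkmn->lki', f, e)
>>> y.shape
(37, 7)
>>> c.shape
(37, 37, 7, 37)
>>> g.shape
(5, 3)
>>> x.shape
(37, 3, 7)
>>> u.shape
(3, 3)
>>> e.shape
(37, 37, 7, 7)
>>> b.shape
(7, 7, 37, 7)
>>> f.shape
(7, 7, 3, 7)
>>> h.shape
(3, 3)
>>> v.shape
(7, 7, 37, 37)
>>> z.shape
(37,)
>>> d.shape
(37, 37, 7)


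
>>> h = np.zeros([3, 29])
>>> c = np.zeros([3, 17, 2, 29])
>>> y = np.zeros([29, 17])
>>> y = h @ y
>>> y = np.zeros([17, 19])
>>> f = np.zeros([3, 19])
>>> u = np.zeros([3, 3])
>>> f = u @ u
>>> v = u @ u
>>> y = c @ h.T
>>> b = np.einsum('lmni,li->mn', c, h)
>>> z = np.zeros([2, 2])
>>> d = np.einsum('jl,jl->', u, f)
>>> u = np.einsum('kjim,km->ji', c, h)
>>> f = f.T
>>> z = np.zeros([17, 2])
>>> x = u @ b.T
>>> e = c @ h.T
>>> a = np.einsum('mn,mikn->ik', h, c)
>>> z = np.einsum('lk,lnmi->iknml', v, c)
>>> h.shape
(3, 29)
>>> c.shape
(3, 17, 2, 29)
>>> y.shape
(3, 17, 2, 3)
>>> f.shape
(3, 3)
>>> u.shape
(17, 2)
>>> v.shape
(3, 3)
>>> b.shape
(17, 2)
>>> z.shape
(29, 3, 17, 2, 3)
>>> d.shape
()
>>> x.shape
(17, 17)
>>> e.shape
(3, 17, 2, 3)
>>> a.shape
(17, 2)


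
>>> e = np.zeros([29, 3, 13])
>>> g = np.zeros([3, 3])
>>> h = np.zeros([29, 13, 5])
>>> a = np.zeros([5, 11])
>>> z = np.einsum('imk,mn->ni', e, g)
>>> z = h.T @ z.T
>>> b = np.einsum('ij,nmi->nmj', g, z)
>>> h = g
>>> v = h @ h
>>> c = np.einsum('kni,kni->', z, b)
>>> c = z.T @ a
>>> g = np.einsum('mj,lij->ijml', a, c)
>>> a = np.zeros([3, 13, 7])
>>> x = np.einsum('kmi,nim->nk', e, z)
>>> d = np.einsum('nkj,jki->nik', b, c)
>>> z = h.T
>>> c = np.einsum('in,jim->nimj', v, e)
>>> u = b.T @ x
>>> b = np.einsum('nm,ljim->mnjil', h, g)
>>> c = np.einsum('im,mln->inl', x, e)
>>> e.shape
(29, 3, 13)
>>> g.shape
(13, 11, 5, 3)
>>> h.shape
(3, 3)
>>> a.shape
(3, 13, 7)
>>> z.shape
(3, 3)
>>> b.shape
(3, 3, 11, 5, 13)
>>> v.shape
(3, 3)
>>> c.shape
(5, 13, 3)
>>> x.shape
(5, 29)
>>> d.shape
(5, 11, 13)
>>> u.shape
(3, 13, 29)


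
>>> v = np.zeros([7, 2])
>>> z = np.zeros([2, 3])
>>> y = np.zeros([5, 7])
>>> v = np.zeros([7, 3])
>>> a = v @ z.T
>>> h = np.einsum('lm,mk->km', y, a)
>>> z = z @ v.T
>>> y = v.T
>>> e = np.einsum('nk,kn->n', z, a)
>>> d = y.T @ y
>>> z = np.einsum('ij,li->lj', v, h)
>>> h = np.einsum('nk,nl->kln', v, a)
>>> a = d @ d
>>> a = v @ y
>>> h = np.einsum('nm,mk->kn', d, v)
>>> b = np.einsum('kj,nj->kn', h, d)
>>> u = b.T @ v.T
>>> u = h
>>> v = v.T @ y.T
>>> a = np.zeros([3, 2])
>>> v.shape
(3, 3)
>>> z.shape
(2, 3)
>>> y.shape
(3, 7)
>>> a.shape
(3, 2)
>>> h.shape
(3, 7)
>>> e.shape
(2,)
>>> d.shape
(7, 7)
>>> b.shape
(3, 7)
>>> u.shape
(3, 7)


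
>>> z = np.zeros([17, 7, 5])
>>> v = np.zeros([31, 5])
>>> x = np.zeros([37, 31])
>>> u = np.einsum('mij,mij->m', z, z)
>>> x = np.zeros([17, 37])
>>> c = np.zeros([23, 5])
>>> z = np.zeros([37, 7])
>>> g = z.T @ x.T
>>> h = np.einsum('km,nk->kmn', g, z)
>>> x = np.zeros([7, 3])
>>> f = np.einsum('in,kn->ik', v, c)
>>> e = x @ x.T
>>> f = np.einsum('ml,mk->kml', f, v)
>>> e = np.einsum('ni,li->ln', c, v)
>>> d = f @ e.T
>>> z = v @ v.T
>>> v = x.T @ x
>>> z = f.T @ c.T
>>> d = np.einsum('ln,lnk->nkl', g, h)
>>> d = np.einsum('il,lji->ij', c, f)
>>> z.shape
(23, 31, 23)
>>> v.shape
(3, 3)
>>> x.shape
(7, 3)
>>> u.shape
(17,)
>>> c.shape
(23, 5)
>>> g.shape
(7, 17)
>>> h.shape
(7, 17, 37)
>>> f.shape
(5, 31, 23)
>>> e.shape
(31, 23)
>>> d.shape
(23, 31)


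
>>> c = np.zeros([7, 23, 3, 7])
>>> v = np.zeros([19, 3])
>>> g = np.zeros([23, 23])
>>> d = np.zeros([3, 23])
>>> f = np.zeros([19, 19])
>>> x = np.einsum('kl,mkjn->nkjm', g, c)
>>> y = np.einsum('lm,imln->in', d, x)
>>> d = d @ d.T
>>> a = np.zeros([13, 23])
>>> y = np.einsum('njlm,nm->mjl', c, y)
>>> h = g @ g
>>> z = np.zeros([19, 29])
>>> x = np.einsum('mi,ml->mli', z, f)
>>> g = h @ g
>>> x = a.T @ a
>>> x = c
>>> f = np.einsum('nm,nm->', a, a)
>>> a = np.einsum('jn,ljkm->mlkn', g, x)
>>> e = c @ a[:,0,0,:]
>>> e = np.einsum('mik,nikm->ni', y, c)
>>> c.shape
(7, 23, 3, 7)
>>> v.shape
(19, 3)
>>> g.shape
(23, 23)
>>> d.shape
(3, 3)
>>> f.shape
()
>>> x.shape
(7, 23, 3, 7)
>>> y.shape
(7, 23, 3)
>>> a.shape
(7, 7, 3, 23)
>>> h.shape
(23, 23)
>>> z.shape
(19, 29)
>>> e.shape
(7, 23)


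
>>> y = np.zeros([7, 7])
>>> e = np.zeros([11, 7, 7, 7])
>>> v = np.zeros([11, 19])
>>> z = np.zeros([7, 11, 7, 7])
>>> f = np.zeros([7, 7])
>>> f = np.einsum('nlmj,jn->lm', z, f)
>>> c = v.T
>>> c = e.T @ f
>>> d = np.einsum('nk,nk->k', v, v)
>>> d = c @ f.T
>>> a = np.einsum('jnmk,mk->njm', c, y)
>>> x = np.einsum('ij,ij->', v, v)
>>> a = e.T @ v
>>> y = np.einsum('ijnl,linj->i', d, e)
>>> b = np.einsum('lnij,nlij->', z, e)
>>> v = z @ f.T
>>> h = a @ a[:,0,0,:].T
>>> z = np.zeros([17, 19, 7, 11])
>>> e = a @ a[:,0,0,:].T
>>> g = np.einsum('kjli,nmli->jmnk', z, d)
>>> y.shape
(7,)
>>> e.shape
(7, 7, 7, 7)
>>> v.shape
(7, 11, 7, 11)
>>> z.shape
(17, 19, 7, 11)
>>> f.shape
(11, 7)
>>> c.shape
(7, 7, 7, 7)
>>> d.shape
(7, 7, 7, 11)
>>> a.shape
(7, 7, 7, 19)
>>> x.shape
()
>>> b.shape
()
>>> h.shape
(7, 7, 7, 7)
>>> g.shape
(19, 7, 7, 17)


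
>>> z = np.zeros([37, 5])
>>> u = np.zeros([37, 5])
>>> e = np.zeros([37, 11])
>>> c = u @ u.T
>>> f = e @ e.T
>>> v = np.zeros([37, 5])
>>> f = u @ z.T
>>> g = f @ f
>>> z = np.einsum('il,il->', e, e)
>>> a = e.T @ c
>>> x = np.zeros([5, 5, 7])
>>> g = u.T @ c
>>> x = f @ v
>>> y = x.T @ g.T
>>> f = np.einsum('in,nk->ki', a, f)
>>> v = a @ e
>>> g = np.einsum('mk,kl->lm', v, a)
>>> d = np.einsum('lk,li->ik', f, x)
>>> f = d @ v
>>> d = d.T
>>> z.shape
()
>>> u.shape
(37, 5)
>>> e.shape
(37, 11)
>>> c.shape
(37, 37)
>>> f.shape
(5, 11)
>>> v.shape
(11, 11)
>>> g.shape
(37, 11)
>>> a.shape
(11, 37)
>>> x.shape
(37, 5)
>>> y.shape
(5, 5)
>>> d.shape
(11, 5)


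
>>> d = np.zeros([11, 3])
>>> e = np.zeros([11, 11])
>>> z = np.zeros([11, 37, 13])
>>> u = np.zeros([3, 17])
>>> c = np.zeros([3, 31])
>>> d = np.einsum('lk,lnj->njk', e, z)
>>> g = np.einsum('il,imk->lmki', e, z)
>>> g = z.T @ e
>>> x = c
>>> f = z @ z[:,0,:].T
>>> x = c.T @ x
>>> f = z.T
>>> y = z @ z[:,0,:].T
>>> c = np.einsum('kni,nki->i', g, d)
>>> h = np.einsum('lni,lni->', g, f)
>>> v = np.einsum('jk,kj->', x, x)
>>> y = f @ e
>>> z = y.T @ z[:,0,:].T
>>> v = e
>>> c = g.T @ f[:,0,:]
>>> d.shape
(37, 13, 11)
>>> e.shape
(11, 11)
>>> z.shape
(11, 37, 11)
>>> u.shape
(3, 17)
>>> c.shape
(11, 37, 11)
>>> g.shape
(13, 37, 11)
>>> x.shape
(31, 31)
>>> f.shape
(13, 37, 11)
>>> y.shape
(13, 37, 11)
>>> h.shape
()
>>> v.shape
(11, 11)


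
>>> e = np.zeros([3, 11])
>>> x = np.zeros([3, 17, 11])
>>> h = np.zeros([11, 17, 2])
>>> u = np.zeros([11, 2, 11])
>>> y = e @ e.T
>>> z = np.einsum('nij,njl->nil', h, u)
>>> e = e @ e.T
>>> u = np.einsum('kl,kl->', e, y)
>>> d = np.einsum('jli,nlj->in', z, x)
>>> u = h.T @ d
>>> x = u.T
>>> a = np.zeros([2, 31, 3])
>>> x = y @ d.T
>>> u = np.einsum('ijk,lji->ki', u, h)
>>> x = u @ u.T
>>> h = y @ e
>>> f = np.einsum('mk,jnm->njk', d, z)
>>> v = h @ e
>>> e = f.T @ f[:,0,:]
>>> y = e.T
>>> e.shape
(3, 11, 3)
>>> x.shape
(3, 3)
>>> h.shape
(3, 3)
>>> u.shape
(3, 2)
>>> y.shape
(3, 11, 3)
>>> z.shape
(11, 17, 11)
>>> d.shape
(11, 3)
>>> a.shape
(2, 31, 3)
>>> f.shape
(17, 11, 3)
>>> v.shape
(3, 3)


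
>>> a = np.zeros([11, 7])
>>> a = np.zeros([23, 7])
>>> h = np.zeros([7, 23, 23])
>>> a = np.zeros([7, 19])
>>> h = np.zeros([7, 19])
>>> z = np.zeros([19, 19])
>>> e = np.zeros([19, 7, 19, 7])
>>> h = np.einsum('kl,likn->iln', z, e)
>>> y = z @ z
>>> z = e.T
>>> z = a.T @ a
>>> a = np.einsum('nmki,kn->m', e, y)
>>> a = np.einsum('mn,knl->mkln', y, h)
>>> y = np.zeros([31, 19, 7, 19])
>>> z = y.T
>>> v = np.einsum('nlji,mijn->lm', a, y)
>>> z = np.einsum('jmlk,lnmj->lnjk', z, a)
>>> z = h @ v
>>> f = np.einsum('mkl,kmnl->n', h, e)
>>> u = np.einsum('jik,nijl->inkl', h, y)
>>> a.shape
(19, 7, 7, 19)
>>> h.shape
(7, 19, 7)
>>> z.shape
(7, 19, 31)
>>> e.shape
(19, 7, 19, 7)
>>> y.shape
(31, 19, 7, 19)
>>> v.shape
(7, 31)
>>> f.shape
(19,)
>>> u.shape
(19, 31, 7, 19)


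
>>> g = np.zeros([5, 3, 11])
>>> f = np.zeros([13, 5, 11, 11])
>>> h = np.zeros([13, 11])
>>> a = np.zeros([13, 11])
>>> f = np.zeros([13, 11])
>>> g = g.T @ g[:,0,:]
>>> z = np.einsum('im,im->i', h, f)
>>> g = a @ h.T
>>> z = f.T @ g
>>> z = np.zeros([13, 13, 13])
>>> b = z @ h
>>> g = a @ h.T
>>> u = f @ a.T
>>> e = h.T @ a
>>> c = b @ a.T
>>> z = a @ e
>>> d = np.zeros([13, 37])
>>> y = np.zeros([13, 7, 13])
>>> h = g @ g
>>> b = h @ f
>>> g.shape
(13, 13)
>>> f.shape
(13, 11)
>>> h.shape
(13, 13)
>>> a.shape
(13, 11)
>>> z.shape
(13, 11)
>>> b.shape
(13, 11)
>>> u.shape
(13, 13)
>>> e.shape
(11, 11)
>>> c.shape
(13, 13, 13)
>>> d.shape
(13, 37)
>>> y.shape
(13, 7, 13)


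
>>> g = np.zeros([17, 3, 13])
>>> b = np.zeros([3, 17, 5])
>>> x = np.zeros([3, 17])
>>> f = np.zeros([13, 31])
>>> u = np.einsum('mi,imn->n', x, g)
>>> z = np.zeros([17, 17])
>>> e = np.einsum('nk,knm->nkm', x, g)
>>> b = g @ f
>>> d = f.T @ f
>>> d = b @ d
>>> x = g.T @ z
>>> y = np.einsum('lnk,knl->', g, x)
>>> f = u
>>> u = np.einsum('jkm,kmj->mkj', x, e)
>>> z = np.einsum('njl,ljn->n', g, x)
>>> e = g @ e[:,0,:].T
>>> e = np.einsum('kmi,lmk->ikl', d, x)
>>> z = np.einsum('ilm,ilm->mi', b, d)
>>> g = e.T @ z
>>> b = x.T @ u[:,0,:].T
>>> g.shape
(13, 17, 17)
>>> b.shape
(17, 3, 17)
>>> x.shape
(13, 3, 17)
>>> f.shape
(13,)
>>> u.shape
(17, 3, 13)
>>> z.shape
(31, 17)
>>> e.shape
(31, 17, 13)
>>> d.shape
(17, 3, 31)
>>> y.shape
()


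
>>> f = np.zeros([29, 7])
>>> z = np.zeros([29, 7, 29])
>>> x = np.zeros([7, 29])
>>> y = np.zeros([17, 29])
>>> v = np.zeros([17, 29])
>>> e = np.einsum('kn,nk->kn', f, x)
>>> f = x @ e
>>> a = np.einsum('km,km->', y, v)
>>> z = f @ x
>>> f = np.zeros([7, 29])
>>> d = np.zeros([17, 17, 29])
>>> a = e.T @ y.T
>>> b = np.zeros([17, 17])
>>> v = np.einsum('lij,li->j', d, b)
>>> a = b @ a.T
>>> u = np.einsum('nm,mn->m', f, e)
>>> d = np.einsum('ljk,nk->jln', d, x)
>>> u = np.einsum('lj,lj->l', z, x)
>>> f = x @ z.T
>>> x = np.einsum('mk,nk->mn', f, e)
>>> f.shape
(7, 7)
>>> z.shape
(7, 29)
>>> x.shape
(7, 29)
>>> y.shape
(17, 29)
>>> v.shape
(29,)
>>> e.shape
(29, 7)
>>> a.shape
(17, 7)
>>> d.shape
(17, 17, 7)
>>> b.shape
(17, 17)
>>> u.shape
(7,)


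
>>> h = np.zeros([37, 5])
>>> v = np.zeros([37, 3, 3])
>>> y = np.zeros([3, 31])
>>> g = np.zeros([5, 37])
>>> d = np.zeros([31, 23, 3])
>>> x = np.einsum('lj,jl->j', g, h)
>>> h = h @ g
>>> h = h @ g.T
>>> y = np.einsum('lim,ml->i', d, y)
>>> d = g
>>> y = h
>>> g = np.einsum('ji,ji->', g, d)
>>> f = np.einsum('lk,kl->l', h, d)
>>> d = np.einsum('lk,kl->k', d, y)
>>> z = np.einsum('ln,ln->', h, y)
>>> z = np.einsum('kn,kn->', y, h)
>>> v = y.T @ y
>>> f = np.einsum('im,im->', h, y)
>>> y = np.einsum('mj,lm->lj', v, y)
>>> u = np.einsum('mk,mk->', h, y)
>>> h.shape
(37, 5)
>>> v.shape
(5, 5)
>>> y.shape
(37, 5)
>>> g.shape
()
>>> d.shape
(37,)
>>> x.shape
(37,)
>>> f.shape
()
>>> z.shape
()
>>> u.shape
()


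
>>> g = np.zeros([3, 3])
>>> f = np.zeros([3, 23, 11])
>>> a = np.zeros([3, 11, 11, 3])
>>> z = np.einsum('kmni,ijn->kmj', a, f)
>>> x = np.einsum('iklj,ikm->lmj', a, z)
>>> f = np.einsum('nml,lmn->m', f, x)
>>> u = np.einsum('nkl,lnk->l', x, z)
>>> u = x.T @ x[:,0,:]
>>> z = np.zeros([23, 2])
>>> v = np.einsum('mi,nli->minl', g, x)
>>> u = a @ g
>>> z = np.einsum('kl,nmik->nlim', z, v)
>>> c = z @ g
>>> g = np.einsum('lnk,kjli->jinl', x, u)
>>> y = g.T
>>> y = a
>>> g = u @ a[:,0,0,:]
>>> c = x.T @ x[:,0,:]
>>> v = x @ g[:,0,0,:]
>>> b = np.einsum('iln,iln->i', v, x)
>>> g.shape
(3, 11, 11, 3)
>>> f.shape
(23,)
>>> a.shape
(3, 11, 11, 3)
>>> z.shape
(3, 2, 11, 3)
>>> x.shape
(11, 23, 3)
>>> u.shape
(3, 11, 11, 3)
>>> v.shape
(11, 23, 3)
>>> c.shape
(3, 23, 3)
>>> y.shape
(3, 11, 11, 3)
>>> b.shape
(11,)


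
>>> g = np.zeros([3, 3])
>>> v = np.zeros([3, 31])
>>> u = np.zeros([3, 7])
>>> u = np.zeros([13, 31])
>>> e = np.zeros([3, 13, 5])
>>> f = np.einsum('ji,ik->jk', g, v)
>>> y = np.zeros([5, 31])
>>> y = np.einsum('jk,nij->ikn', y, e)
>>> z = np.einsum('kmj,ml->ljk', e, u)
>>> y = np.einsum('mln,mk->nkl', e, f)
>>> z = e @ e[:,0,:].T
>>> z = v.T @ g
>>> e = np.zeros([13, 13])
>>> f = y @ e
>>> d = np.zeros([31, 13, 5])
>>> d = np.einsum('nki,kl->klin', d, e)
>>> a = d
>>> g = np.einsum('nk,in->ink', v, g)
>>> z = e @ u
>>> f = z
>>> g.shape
(3, 3, 31)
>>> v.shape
(3, 31)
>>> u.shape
(13, 31)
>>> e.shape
(13, 13)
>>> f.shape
(13, 31)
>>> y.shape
(5, 31, 13)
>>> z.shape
(13, 31)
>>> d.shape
(13, 13, 5, 31)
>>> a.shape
(13, 13, 5, 31)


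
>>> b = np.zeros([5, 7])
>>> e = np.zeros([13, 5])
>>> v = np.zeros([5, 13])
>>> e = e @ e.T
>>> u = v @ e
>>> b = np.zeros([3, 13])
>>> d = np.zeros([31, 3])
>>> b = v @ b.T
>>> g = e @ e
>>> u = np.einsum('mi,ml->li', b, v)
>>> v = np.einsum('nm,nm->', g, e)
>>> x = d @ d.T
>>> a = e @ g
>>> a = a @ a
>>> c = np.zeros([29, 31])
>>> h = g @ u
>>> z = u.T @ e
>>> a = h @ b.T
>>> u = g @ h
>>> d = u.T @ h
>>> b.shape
(5, 3)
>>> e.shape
(13, 13)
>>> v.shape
()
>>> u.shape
(13, 3)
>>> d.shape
(3, 3)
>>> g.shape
(13, 13)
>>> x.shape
(31, 31)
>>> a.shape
(13, 5)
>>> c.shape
(29, 31)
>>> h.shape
(13, 3)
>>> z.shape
(3, 13)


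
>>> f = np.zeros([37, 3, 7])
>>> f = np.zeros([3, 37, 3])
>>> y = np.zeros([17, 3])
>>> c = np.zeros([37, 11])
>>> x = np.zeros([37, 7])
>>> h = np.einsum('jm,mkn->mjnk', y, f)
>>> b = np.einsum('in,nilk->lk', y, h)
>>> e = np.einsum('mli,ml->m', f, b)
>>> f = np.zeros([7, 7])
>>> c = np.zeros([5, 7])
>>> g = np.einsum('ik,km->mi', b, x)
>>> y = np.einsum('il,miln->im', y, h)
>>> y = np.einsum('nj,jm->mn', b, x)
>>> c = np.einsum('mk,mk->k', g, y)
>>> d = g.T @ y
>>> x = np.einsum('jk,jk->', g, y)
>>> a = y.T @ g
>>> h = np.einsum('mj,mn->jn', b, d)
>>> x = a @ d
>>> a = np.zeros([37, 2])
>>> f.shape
(7, 7)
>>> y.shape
(7, 3)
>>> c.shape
(3,)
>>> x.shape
(3, 3)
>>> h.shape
(37, 3)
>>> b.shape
(3, 37)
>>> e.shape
(3,)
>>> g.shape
(7, 3)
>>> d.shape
(3, 3)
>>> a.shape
(37, 2)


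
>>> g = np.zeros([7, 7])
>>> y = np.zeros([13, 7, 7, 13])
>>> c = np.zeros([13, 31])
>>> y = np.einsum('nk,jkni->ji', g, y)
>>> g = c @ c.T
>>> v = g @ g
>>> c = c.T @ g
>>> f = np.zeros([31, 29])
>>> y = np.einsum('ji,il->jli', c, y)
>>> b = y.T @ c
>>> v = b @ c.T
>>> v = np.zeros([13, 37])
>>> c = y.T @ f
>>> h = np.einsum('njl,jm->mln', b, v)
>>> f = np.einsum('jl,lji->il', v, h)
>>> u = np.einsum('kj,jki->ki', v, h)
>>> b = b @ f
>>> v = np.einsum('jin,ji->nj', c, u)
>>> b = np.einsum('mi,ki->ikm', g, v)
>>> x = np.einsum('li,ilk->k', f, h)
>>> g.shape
(13, 13)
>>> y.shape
(31, 13, 13)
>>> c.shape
(13, 13, 29)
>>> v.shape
(29, 13)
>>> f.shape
(13, 37)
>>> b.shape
(13, 29, 13)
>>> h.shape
(37, 13, 13)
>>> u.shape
(13, 13)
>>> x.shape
(13,)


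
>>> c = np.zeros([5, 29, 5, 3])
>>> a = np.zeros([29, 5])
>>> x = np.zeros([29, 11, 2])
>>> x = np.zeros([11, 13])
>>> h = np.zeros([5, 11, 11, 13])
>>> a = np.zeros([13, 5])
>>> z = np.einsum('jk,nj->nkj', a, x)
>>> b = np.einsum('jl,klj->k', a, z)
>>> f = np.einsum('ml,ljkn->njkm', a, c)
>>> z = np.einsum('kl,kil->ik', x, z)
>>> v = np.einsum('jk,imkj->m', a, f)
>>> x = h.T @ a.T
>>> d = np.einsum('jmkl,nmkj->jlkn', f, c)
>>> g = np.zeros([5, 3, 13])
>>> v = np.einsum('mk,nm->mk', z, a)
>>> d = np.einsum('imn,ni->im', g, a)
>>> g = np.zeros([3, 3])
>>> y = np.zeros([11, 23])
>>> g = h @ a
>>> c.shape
(5, 29, 5, 3)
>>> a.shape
(13, 5)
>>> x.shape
(13, 11, 11, 13)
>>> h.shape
(5, 11, 11, 13)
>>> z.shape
(5, 11)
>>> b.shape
(11,)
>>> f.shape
(3, 29, 5, 13)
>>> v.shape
(5, 11)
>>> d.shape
(5, 3)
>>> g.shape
(5, 11, 11, 5)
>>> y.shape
(11, 23)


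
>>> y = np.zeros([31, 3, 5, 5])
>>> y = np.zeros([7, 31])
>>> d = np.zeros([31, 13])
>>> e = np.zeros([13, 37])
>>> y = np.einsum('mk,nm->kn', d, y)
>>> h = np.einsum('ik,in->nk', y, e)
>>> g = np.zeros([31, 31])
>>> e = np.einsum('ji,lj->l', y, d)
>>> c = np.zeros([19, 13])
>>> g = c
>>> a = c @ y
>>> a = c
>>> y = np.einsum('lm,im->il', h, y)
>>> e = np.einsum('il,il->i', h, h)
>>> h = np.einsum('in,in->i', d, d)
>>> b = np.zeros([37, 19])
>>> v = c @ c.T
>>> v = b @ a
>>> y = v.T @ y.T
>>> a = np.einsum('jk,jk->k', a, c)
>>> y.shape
(13, 13)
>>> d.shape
(31, 13)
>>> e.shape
(37,)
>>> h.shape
(31,)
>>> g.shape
(19, 13)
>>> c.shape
(19, 13)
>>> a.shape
(13,)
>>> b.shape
(37, 19)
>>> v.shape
(37, 13)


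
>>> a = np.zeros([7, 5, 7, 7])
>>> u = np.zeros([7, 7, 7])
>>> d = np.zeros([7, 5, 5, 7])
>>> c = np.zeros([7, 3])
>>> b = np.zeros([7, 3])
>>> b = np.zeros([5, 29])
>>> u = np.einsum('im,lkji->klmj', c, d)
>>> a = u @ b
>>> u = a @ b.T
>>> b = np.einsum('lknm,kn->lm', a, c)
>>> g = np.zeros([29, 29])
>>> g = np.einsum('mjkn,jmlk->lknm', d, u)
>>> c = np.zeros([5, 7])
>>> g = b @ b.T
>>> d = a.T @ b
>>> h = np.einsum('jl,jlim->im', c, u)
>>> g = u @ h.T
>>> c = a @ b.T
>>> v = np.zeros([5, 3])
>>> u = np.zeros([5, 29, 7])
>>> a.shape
(5, 7, 3, 29)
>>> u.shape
(5, 29, 7)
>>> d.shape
(29, 3, 7, 29)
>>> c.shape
(5, 7, 3, 5)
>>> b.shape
(5, 29)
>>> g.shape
(5, 7, 3, 3)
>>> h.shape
(3, 5)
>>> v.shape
(5, 3)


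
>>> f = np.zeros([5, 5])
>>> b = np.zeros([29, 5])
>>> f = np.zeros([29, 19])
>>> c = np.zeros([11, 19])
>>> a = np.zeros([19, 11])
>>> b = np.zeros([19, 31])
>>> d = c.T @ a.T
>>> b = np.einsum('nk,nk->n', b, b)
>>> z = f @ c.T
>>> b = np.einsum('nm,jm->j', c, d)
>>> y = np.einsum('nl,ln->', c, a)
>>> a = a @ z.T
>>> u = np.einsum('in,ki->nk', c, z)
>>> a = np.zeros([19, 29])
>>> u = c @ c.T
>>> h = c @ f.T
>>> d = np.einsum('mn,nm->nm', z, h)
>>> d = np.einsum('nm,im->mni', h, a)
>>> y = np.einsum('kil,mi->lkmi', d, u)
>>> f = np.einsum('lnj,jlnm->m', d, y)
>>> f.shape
(11,)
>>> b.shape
(19,)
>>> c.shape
(11, 19)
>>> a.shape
(19, 29)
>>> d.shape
(29, 11, 19)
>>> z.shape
(29, 11)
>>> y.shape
(19, 29, 11, 11)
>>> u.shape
(11, 11)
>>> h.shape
(11, 29)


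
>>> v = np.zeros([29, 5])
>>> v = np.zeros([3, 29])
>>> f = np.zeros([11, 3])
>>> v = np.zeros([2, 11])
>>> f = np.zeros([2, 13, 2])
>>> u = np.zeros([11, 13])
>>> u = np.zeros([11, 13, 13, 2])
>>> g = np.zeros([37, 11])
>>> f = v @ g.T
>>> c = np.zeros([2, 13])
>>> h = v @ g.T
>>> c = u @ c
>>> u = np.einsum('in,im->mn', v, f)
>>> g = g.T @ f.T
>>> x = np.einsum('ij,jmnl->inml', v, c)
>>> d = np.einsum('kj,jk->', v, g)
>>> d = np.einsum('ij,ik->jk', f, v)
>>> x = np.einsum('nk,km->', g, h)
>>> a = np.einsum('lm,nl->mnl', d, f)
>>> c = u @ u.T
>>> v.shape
(2, 11)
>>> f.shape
(2, 37)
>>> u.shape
(37, 11)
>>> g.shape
(11, 2)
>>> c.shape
(37, 37)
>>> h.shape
(2, 37)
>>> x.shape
()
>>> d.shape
(37, 11)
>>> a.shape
(11, 2, 37)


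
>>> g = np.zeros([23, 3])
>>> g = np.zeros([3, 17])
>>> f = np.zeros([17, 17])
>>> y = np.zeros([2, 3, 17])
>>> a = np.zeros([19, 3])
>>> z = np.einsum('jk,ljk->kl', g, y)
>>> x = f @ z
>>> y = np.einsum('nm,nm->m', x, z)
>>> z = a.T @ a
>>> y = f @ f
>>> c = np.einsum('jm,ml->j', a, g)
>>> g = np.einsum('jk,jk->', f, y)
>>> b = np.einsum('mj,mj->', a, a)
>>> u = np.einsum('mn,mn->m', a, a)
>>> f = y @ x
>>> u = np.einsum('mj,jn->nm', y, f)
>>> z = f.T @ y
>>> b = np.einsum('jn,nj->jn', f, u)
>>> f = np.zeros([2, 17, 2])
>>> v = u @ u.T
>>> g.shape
()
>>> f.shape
(2, 17, 2)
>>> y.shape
(17, 17)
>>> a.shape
(19, 3)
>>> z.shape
(2, 17)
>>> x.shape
(17, 2)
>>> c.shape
(19,)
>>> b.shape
(17, 2)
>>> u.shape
(2, 17)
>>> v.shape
(2, 2)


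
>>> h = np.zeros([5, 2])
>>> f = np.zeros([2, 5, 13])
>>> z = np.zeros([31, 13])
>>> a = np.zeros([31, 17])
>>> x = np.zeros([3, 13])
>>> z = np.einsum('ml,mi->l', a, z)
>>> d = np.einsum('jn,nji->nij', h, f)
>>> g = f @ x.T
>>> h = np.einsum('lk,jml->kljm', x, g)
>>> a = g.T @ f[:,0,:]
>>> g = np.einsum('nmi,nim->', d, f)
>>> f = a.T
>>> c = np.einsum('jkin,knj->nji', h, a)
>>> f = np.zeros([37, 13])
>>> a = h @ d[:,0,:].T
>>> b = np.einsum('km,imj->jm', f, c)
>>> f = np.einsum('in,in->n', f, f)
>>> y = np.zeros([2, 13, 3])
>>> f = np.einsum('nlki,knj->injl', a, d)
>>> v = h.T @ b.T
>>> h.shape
(13, 3, 2, 5)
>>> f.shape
(2, 13, 5, 3)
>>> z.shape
(17,)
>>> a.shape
(13, 3, 2, 2)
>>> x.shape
(3, 13)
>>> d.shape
(2, 13, 5)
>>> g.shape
()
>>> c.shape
(5, 13, 2)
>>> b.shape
(2, 13)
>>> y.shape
(2, 13, 3)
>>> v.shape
(5, 2, 3, 2)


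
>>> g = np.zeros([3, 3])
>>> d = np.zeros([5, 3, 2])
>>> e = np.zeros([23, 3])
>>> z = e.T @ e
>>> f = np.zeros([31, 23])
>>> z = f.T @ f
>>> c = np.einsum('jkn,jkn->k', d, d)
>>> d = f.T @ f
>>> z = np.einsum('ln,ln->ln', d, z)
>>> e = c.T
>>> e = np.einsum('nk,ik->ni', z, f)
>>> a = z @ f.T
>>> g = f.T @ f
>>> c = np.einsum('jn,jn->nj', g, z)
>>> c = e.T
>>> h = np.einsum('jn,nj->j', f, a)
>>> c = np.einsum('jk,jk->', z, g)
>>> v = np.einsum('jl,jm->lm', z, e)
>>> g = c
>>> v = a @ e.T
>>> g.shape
()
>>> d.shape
(23, 23)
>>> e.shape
(23, 31)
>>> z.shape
(23, 23)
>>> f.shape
(31, 23)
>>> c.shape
()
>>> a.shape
(23, 31)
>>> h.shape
(31,)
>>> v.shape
(23, 23)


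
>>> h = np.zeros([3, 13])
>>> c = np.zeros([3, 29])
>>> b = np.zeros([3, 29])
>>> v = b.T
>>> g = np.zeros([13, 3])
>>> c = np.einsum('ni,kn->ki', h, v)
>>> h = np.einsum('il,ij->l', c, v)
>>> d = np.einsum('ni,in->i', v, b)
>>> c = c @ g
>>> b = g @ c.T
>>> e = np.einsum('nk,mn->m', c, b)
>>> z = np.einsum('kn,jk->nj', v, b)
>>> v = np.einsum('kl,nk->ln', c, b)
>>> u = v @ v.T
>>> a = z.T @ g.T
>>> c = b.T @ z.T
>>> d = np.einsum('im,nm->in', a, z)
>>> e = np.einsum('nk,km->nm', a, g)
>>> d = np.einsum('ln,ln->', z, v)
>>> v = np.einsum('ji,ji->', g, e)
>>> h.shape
(13,)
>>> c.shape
(29, 3)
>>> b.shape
(13, 29)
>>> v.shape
()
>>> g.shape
(13, 3)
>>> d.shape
()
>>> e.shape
(13, 3)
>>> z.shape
(3, 13)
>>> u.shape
(3, 3)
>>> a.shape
(13, 13)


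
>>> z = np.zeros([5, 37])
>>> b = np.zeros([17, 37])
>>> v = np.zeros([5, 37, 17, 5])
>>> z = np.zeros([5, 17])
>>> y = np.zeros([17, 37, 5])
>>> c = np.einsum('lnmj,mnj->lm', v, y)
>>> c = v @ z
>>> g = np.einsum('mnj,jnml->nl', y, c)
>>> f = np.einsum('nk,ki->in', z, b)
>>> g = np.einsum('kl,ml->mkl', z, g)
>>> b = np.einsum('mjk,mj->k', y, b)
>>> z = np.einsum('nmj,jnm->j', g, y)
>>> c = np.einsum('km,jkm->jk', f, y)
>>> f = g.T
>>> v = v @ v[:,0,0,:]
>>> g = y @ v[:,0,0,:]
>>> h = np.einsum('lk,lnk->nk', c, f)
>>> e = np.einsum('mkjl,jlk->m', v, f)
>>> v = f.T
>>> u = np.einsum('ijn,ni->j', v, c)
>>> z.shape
(17,)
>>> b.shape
(5,)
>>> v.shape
(37, 5, 17)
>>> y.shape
(17, 37, 5)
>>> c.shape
(17, 37)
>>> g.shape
(17, 37, 5)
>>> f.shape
(17, 5, 37)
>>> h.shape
(5, 37)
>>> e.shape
(5,)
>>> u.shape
(5,)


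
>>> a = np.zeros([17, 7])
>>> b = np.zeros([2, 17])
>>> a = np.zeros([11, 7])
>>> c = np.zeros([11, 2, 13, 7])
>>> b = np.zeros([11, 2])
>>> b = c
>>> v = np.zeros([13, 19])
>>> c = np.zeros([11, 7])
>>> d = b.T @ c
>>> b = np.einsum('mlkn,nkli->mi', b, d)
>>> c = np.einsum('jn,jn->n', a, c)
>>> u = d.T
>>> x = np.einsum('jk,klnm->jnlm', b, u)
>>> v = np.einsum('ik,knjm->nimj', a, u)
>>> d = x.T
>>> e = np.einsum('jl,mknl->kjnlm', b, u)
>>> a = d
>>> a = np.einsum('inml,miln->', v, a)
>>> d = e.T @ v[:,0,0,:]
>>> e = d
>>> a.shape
()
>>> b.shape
(11, 7)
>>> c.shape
(7,)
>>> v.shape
(2, 11, 7, 13)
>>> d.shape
(7, 7, 13, 11, 13)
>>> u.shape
(7, 2, 13, 7)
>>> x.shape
(11, 13, 2, 7)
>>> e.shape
(7, 7, 13, 11, 13)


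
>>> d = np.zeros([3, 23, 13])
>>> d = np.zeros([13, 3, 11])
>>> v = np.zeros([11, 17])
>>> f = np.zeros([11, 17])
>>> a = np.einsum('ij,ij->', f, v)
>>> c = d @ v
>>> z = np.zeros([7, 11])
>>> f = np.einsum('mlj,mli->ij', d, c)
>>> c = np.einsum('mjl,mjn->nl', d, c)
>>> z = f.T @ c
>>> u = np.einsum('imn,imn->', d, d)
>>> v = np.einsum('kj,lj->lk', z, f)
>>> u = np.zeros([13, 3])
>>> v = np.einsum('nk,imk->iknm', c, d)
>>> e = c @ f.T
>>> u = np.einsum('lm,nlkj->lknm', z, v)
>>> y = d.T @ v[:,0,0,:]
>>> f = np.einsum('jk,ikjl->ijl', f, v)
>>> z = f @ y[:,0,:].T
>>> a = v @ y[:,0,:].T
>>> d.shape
(13, 3, 11)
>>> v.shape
(13, 11, 17, 3)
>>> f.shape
(13, 17, 3)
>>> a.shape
(13, 11, 17, 11)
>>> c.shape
(17, 11)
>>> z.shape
(13, 17, 11)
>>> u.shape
(11, 17, 13, 11)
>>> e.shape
(17, 17)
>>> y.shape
(11, 3, 3)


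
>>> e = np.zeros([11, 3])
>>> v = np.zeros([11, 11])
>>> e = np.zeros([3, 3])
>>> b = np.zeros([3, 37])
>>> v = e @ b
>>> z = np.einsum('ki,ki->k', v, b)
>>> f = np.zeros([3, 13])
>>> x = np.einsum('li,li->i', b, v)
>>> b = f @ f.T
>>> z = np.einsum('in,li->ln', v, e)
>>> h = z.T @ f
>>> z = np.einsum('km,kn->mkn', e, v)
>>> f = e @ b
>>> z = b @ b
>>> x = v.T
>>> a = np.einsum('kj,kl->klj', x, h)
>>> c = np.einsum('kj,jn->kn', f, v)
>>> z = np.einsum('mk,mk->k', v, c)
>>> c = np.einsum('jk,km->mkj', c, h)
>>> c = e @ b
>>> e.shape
(3, 3)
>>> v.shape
(3, 37)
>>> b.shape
(3, 3)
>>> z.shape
(37,)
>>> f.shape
(3, 3)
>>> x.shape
(37, 3)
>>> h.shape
(37, 13)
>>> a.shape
(37, 13, 3)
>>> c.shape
(3, 3)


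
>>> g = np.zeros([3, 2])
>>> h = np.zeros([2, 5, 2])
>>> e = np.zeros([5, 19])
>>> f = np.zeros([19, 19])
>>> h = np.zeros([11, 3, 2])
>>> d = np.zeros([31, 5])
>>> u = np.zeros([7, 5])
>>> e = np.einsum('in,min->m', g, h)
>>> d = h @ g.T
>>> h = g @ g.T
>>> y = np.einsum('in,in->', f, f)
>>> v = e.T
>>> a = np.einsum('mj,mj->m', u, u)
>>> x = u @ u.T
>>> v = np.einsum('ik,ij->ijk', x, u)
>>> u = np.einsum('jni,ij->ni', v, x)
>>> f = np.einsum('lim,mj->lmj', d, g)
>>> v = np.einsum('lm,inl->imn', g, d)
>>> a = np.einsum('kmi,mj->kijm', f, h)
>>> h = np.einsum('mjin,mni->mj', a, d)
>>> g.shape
(3, 2)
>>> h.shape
(11, 2)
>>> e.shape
(11,)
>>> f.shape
(11, 3, 2)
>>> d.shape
(11, 3, 3)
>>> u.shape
(5, 7)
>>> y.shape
()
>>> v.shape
(11, 2, 3)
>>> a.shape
(11, 2, 3, 3)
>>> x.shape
(7, 7)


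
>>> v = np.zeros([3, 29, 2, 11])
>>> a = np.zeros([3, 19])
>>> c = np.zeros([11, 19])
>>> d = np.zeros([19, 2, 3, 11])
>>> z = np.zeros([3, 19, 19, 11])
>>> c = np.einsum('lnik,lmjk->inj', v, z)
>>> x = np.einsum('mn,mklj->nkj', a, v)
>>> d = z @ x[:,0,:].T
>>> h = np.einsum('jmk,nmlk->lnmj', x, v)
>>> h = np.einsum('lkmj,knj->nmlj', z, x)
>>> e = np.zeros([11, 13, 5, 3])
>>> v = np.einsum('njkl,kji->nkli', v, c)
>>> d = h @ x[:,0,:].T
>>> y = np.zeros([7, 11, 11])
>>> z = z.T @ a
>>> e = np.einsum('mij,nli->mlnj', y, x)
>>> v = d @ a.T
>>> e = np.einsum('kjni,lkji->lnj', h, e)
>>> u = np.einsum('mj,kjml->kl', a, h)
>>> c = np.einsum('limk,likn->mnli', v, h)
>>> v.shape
(29, 19, 3, 3)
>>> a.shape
(3, 19)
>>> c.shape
(3, 11, 29, 19)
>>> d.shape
(29, 19, 3, 19)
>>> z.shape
(11, 19, 19, 19)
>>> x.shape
(19, 29, 11)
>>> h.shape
(29, 19, 3, 11)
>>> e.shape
(7, 3, 19)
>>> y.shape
(7, 11, 11)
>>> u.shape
(29, 11)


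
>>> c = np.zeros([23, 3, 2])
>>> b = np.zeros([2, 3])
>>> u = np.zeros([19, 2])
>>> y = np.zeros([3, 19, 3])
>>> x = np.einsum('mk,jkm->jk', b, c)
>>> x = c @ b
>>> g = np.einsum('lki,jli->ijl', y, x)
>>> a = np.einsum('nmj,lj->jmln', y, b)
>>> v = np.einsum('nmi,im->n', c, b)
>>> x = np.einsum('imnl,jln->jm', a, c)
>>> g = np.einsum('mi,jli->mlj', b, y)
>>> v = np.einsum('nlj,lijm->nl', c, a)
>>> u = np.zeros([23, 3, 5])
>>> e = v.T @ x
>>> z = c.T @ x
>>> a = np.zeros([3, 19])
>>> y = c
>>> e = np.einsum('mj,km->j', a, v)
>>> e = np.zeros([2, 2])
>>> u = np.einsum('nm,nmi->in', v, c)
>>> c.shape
(23, 3, 2)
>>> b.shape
(2, 3)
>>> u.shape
(2, 23)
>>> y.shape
(23, 3, 2)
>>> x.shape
(23, 19)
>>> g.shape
(2, 19, 3)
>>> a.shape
(3, 19)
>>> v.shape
(23, 3)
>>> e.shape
(2, 2)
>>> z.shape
(2, 3, 19)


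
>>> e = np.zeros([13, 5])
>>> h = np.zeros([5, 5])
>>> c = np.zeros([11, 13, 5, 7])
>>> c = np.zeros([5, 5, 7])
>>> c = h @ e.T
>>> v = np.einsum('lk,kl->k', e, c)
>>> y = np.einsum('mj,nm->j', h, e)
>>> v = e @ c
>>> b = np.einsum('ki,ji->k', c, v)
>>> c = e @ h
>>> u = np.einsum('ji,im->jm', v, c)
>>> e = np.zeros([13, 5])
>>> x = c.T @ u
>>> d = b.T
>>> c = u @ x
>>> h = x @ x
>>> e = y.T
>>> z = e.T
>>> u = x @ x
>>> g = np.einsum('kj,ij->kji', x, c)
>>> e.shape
(5,)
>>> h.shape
(5, 5)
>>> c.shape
(13, 5)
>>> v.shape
(13, 13)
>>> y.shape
(5,)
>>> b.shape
(5,)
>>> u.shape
(5, 5)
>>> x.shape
(5, 5)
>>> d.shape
(5,)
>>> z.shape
(5,)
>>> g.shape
(5, 5, 13)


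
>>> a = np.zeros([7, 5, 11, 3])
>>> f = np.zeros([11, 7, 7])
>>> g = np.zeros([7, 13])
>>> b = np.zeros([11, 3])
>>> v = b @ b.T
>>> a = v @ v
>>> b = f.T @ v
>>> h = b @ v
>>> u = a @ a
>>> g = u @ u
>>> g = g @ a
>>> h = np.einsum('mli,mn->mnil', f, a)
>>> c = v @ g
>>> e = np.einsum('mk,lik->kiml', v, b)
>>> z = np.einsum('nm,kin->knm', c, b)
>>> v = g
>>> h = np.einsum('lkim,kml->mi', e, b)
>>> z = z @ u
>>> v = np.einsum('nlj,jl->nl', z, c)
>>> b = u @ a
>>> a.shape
(11, 11)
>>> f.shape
(11, 7, 7)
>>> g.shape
(11, 11)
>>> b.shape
(11, 11)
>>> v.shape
(7, 11)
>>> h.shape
(7, 11)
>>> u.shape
(11, 11)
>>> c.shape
(11, 11)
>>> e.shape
(11, 7, 11, 7)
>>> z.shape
(7, 11, 11)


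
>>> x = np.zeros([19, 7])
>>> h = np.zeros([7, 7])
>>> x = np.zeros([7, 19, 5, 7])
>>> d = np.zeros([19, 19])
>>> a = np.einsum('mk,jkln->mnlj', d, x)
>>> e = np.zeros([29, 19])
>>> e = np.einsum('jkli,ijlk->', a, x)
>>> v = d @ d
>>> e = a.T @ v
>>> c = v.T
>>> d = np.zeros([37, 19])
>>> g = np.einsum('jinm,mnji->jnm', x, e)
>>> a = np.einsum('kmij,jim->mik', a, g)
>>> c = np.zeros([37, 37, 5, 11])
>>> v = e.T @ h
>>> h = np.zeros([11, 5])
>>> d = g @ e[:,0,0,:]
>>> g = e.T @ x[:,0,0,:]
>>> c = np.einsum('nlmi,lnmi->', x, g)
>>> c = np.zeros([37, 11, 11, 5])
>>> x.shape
(7, 19, 5, 7)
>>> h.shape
(11, 5)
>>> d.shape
(7, 5, 19)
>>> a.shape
(7, 5, 19)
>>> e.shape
(7, 5, 7, 19)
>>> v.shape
(19, 7, 5, 7)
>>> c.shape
(37, 11, 11, 5)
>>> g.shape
(19, 7, 5, 7)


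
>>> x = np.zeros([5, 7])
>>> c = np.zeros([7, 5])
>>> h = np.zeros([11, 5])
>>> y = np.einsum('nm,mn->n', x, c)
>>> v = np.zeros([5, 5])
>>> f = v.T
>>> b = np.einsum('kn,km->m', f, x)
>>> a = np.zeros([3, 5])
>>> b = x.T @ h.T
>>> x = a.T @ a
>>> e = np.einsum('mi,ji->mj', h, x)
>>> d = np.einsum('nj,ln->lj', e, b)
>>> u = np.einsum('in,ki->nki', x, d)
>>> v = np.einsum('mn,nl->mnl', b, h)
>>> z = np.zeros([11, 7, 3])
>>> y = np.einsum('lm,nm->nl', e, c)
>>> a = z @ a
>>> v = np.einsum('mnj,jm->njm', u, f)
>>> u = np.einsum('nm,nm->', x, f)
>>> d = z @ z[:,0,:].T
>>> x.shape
(5, 5)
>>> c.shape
(7, 5)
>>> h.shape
(11, 5)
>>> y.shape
(7, 11)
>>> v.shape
(7, 5, 5)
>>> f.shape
(5, 5)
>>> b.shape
(7, 11)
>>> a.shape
(11, 7, 5)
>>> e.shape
(11, 5)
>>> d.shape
(11, 7, 11)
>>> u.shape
()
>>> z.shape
(11, 7, 3)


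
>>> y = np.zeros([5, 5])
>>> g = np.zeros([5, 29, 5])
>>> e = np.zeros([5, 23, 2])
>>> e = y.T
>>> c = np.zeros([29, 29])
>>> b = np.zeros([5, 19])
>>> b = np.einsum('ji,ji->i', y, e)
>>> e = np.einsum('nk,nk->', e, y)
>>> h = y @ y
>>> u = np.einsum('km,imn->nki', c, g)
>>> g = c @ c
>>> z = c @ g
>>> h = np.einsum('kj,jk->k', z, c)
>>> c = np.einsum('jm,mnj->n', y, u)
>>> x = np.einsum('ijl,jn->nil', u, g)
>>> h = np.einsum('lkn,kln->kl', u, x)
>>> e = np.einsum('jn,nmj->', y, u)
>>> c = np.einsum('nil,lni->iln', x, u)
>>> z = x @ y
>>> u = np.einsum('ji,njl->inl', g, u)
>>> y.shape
(5, 5)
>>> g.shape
(29, 29)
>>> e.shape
()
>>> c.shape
(5, 5, 29)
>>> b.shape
(5,)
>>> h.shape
(29, 5)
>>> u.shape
(29, 5, 5)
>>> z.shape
(29, 5, 5)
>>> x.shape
(29, 5, 5)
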